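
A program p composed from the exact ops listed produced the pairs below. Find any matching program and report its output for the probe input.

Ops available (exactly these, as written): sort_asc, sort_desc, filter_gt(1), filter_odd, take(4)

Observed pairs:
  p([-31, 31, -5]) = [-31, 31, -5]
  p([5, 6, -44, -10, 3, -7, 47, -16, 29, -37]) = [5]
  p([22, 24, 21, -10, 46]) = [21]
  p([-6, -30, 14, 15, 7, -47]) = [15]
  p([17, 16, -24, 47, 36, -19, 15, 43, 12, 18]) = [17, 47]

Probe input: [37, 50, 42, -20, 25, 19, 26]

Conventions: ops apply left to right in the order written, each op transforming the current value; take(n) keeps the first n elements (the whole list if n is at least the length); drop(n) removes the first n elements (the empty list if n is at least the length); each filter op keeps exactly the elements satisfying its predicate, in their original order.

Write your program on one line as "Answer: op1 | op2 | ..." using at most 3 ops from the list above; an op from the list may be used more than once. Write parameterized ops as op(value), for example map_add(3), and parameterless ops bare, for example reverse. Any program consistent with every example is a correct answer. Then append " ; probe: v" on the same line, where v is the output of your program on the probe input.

take(4) | filter_odd ; probe: [37]

Check, running the answer program on each example:
  [-31, 31, -5] -> [-31, 31, -5] -> [-31, 31, -5]
  [5, 6, -44, -10, 3, -7, 47, -16, 29, -37] -> [5, 6, -44, -10] -> [5]
  [22, 24, 21, -10, 46] -> [22, 24, 21, -10] -> [21]
  [-6, -30, 14, 15, 7, -47] -> [-6, -30, 14, 15] -> [15]
  [17, 16, -24, 47, 36, -19, 15, 43, 12, 18] -> [17, 16, -24, 47] -> [17, 47]
  probe: [37, 50, 42, -20, 25, 19, 26] -> [37, 50, 42, -20] -> [37]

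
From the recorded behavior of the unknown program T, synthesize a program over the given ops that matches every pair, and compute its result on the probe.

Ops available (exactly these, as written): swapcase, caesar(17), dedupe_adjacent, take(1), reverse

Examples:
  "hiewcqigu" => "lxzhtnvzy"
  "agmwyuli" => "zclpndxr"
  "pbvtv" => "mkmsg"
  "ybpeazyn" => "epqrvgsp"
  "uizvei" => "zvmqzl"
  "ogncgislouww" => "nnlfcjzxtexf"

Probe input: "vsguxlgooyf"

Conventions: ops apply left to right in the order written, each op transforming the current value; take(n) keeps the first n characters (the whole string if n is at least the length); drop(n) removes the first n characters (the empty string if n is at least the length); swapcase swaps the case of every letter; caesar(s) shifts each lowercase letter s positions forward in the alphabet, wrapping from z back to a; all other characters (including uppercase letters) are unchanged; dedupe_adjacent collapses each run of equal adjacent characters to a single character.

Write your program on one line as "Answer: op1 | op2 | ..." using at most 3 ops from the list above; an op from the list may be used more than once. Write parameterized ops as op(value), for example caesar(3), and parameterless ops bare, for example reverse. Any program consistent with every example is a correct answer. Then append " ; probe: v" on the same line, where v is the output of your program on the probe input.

caesar(17) | reverse ; probe: "wpffxcolxjm"

Check, running the answer program on each example:
  "hiewcqigu" -> "yzvnthzxl" -> "lxzhtnvzy"
  "agmwyuli" -> "rxdnplcz" -> "zclpndxr"
  "pbvtv" -> "gsmkm" -> "mkmsg"
  "ybpeazyn" -> "psgvrqpe" -> "epqrvgsp"
  "uizvei" -> "lzqmvz" -> "zvmqzl"
  "ogncgislouww" -> "fxetxzjcflnn" -> "nnlfcjzxtexf"
  probe: "vsguxlgooyf" -> "mjxlocxffpw" -> "wpffxcolxjm"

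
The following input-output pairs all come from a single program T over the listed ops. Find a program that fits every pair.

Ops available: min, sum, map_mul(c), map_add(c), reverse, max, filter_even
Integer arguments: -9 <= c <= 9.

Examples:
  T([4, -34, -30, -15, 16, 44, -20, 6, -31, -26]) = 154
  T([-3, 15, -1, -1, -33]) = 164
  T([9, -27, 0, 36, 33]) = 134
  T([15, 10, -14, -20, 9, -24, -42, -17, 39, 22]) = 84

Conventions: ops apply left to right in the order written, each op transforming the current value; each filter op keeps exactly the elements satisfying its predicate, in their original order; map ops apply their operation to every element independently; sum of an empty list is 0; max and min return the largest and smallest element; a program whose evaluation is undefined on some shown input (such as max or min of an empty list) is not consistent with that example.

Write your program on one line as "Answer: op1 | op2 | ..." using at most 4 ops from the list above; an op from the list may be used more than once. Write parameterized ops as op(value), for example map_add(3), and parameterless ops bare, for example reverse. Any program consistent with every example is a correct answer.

map_mul(-5) | map_add(-1) | filter_even | max

Check, running the answer program on each example:
  [4, -34, -30, -15, 16, 44, -20, 6, -31, -26] -> [-20, 170, 150, 75, -80, -220, 100, -30, 155, 130] -> [-21, 169, 149, 74, -81, -221, 99, -31, 154, 129] -> [74, 154] -> 154
  [-3, 15, -1, -1, -33] -> [15, -75, 5, 5, 165] -> [14, -76, 4, 4, 164] -> [14, -76, 4, 4, 164] -> 164
  [9, -27, 0, 36, 33] -> [-45, 135, 0, -180, -165] -> [-46, 134, -1, -181, -166] -> [-46, 134, -166] -> 134
  [15, 10, -14, -20, 9, -24, -42, -17, 39, 22] -> [-75, -50, 70, 100, -45, 120, 210, 85, -195, -110] -> [-76, -51, 69, 99, -46, 119, 209, 84, -196, -111] -> [-76, -46, 84, -196] -> 84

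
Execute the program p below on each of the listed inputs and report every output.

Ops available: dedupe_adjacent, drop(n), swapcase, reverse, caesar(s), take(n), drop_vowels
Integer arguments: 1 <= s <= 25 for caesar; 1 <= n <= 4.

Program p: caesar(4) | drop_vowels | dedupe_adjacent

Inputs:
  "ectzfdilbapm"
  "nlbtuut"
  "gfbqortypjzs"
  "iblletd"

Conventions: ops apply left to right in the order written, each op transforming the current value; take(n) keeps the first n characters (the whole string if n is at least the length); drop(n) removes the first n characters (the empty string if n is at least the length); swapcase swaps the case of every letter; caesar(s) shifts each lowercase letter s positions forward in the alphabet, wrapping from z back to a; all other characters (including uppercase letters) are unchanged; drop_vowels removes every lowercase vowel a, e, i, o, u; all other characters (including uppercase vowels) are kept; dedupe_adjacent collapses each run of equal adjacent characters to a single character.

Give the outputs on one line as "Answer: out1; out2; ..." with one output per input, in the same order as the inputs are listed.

Execution, op by op:
  "ectzfdilbapm" -> "igxdjhmpfetq" -> "gxdjhmpftq" -> "gxdjhmpftq"
  "nlbtuut" -> "rpfxyyx" -> "rpfxyyx" -> "rpfxyx"
  "gfbqortypjzs" -> "kjfusvxctndw" -> "kjfsvxctndw" -> "kjfsvxctndw"
  "iblletd" -> "mfppixh" -> "mfppxh" -> "mfpxh"

"gxdjhmpftq"; "rpfxyx"; "kjfsvxctndw"; "mfpxh"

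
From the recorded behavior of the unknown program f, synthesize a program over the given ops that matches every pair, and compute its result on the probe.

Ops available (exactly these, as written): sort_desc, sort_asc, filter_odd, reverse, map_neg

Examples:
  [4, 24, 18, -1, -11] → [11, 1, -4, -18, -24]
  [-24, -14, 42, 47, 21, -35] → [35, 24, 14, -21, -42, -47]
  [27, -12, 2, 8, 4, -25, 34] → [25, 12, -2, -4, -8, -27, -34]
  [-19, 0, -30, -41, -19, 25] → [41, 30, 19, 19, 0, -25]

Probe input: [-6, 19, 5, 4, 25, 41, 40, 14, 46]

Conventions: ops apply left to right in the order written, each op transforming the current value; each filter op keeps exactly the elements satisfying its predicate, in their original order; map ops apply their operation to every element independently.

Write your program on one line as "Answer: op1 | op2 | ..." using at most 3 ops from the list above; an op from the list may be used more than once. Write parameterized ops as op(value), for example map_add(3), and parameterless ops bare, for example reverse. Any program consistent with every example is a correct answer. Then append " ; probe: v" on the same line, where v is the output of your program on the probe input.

sort_asc | map_neg ; probe: [6, -4, -5, -14, -19, -25, -40, -41, -46]

Check, running the answer program on each example:
  [4, 24, 18, -1, -11] -> [-11, -1, 4, 18, 24] -> [11, 1, -4, -18, -24]
  [-24, -14, 42, 47, 21, -35] -> [-35, -24, -14, 21, 42, 47] -> [35, 24, 14, -21, -42, -47]
  [27, -12, 2, 8, 4, -25, 34] -> [-25, -12, 2, 4, 8, 27, 34] -> [25, 12, -2, -4, -8, -27, -34]
  [-19, 0, -30, -41, -19, 25] -> [-41, -30, -19, -19, 0, 25] -> [41, 30, 19, 19, 0, -25]
  probe: [-6, 19, 5, 4, 25, 41, 40, 14, 46] -> [-6, 4, 5, 14, 19, 25, 40, 41, 46] -> [6, -4, -5, -14, -19, -25, -40, -41, -46]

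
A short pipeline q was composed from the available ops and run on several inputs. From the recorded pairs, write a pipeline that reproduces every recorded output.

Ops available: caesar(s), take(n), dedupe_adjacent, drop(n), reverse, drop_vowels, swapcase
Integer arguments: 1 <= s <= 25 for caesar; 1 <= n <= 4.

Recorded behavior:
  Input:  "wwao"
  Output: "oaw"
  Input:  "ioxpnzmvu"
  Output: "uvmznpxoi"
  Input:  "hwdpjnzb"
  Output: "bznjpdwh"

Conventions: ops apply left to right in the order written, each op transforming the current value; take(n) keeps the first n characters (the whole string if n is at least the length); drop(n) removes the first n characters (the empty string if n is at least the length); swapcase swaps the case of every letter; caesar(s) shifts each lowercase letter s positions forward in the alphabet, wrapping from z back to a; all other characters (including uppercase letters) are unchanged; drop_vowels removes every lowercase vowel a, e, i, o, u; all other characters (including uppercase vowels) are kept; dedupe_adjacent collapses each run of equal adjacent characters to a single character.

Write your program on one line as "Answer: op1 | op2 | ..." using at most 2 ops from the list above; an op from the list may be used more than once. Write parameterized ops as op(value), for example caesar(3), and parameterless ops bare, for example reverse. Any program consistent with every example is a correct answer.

dedupe_adjacent | reverse

Check, running the answer program on each example:
  "wwao" -> "wao" -> "oaw"
  "ioxpnzmvu" -> "ioxpnzmvu" -> "uvmznpxoi"
  "hwdpjnzb" -> "hwdpjnzb" -> "bznjpdwh"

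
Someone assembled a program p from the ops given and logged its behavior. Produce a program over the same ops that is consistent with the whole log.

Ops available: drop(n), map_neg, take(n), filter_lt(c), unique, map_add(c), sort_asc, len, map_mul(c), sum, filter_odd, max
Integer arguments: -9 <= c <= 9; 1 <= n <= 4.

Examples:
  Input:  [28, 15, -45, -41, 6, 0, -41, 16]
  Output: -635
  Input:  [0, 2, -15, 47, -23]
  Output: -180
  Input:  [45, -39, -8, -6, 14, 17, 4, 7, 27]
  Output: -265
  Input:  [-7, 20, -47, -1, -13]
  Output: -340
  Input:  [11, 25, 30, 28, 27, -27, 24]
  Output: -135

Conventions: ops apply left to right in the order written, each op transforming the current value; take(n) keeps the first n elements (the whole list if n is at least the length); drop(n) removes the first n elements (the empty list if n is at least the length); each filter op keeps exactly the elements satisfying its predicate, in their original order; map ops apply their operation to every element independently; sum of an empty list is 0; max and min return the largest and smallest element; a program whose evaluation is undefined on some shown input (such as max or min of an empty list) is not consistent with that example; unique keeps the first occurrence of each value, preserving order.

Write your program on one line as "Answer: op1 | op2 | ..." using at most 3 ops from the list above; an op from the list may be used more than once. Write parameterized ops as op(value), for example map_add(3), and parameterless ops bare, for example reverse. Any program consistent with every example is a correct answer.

filter_lt(4) | map_mul(5) | sum

Check, running the answer program on each example:
  [28, 15, -45, -41, 6, 0, -41, 16] -> [-45, -41, 0, -41] -> [-225, -205, 0, -205] -> -635
  [0, 2, -15, 47, -23] -> [0, 2, -15, -23] -> [0, 10, -75, -115] -> -180
  [45, -39, -8, -6, 14, 17, 4, 7, 27] -> [-39, -8, -6] -> [-195, -40, -30] -> -265
  [-7, 20, -47, -1, -13] -> [-7, -47, -1, -13] -> [-35, -235, -5, -65] -> -340
  [11, 25, 30, 28, 27, -27, 24] -> [-27] -> [-135] -> -135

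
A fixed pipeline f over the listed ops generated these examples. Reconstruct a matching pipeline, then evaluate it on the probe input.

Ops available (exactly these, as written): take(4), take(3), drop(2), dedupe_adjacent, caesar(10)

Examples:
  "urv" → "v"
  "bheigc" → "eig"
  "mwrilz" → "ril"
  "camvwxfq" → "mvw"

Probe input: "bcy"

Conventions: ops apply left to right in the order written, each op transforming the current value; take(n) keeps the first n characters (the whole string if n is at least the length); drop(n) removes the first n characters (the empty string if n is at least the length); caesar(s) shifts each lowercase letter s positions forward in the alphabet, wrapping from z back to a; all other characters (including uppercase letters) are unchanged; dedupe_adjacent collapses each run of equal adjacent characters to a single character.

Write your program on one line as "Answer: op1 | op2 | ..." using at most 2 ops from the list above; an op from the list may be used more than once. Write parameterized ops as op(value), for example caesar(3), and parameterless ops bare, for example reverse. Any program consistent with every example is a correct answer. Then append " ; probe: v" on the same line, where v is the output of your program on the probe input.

drop(2) | take(3) ; probe: "y"

Check, running the answer program on each example:
  "urv" -> "v" -> "v"
  "bheigc" -> "eigc" -> "eig"
  "mwrilz" -> "rilz" -> "ril"
  "camvwxfq" -> "mvwxfq" -> "mvw"
  probe: "bcy" -> "y" -> "y"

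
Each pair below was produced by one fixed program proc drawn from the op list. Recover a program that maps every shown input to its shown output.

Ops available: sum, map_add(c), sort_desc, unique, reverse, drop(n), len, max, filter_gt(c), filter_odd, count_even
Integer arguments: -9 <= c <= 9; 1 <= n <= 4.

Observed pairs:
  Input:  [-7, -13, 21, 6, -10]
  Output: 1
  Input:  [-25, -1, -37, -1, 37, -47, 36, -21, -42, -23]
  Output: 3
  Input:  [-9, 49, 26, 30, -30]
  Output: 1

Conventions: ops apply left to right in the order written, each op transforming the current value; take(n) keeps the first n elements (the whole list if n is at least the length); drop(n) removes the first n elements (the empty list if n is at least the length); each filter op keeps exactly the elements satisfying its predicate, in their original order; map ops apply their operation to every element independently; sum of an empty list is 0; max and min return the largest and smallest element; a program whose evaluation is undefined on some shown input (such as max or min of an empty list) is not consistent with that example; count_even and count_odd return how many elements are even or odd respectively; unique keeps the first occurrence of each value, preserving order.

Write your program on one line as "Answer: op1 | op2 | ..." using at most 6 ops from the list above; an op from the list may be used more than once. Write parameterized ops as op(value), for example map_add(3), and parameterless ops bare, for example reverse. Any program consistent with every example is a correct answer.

reverse | filter_odd | map_add(9) | reverse | filter_gt(6) | count_even

Check, running the answer program on each example:
  [-7, -13, 21, 6, -10] -> [-10, 6, 21, -13, -7] -> [21, -13, -7] -> [30, -4, 2] -> [2, -4, 30] -> [30] -> 1
  [-25, -1, -37, -1, 37, -47, 36, -21, -42, -23] -> [-23, -42, -21, 36, -47, 37, -1, -37, -1, -25] -> [-23, -21, -47, 37, -1, -37, -1, -25] -> [-14, -12, -38, 46, 8, -28, 8, -16] -> [-16, 8, -28, 8, 46, -38, -12, -14] -> [8, 8, 46] -> 3
  [-9, 49, 26, 30, -30] -> [-30, 30, 26, 49, -9] -> [49, -9] -> [58, 0] -> [0, 58] -> [58] -> 1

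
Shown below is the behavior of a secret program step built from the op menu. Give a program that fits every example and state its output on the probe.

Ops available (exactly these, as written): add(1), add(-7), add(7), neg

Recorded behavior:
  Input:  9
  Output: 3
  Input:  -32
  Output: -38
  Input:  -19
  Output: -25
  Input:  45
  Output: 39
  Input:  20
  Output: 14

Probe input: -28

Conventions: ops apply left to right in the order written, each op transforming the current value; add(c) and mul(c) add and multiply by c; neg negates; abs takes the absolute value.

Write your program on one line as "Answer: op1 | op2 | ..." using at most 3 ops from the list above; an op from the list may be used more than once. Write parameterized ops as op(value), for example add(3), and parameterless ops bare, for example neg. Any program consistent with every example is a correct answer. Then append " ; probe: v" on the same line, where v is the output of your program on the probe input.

add(1) | add(-7) ; probe: -34

Check, running the answer program on each example:
  9 -> 10 -> 3
  -32 -> -31 -> -38
  -19 -> -18 -> -25
  45 -> 46 -> 39
  20 -> 21 -> 14
  probe: -28 -> -27 -> -34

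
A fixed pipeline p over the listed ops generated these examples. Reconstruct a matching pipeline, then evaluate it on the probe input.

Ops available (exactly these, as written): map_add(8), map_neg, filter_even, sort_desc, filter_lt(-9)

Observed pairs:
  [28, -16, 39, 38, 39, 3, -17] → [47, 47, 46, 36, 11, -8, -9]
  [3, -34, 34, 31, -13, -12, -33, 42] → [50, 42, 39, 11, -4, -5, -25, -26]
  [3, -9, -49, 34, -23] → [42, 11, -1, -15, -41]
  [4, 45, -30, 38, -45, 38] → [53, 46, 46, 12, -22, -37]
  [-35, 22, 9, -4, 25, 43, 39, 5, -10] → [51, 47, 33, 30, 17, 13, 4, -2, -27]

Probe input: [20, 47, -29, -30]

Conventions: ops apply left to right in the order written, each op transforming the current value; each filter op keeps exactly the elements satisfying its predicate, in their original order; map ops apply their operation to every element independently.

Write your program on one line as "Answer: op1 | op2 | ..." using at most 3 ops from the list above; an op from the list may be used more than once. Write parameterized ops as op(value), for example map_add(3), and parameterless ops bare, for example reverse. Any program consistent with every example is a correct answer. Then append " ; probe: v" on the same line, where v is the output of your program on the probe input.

sort_desc | map_add(8) ; probe: [55, 28, -21, -22]

Check, running the answer program on each example:
  [28, -16, 39, 38, 39, 3, -17] -> [39, 39, 38, 28, 3, -16, -17] -> [47, 47, 46, 36, 11, -8, -9]
  [3, -34, 34, 31, -13, -12, -33, 42] -> [42, 34, 31, 3, -12, -13, -33, -34] -> [50, 42, 39, 11, -4, -5, -25, -26]
  [3, -9, -49, 34, -23] -> [34, 3, -9, -23, -49] -> [42, 11, -1, -15, -41]
  [4, 45, -30, 38, -45, 38] -> [45, 38, 38, 4, -30, -45] -> [53, 46, 46, 12, -22, -37]
  [-35, 22, 9, -4, 25, 43, 39, 5, -10] -> [43, 39, 25, 22, 9, 5, -4, -10, -35] -> [51, 47, 33, 30, 17, 13, 4, -2, -27]
  probe: [20, 47, -29, -30] -> [47, 20, -29, -30] -> [55, 28, -21, -22]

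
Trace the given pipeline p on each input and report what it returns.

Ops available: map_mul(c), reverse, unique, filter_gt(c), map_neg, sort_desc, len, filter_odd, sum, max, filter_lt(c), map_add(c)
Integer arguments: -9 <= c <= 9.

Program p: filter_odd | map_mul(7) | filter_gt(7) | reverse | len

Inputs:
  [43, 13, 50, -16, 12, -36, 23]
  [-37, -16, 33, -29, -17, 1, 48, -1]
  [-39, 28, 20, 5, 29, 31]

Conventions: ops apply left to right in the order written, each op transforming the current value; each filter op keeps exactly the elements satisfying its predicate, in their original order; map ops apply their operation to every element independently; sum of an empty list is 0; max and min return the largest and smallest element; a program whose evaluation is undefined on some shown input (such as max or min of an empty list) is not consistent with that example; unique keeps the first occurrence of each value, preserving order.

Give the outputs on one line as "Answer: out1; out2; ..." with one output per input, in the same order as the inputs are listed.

Execution, op by op:
  [43, 13, 50, -16, 12, -36, 23] -> [43, 13, 23] -> [301, 91, 161] -> [301, 91, 161] -> [161, 91, 301] -> 3
  [-37, -16, 33, -29, -17, 1, 48, -1] -> [-37, 33, -29, -17, 1, -1] -> [-259, 231, -203, -119, 7, -7] -> [231] -> [231] -> 1
  [-39, 28, 20, 5, 29, 31] -> [-39, 5, 29, 31] -> [-273, 35, 203, 217] -> [35, 203, 217] -> [217, 203, 35] -> 3

3; 1; 3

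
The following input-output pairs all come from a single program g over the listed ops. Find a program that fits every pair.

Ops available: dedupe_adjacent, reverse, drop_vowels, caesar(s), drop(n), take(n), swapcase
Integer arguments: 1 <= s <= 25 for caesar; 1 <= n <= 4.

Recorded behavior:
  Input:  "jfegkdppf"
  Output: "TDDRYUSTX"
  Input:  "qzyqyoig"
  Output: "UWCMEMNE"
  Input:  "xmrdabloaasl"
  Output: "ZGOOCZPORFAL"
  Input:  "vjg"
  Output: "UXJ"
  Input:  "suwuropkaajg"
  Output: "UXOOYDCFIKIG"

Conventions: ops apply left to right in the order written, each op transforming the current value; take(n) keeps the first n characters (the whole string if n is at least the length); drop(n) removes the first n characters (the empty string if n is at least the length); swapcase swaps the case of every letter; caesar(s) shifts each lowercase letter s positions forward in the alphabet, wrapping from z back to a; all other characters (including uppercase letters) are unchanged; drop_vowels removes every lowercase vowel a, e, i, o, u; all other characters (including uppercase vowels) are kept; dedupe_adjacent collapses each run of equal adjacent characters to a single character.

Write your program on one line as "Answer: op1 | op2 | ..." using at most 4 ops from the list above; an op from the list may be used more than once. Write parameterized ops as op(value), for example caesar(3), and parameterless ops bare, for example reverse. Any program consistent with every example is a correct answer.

caesar(14) | reverse | swapcase

Check, running the answer program on each example:
  "jfegkdppf" -> "xtsuyrddt" -> "tddryustx" -> "TDDRYUSTX"
  "qzyqyoig" -> "enmemcwu" -> "uwcmemne" -> "UWCMEMNE"
  "xmrdabloaasl" -> "lafropzcoogz" -> "zgooczporfal" -> "ZGOOCZPORFAL"
  "vjg" -> "jxu" -> "uxj" -> "UXJ"
  "suwuropkaajg" -> "gikifcdyooxu" -> "uxooydcfikig" -> "UXOOYDCFIKIG"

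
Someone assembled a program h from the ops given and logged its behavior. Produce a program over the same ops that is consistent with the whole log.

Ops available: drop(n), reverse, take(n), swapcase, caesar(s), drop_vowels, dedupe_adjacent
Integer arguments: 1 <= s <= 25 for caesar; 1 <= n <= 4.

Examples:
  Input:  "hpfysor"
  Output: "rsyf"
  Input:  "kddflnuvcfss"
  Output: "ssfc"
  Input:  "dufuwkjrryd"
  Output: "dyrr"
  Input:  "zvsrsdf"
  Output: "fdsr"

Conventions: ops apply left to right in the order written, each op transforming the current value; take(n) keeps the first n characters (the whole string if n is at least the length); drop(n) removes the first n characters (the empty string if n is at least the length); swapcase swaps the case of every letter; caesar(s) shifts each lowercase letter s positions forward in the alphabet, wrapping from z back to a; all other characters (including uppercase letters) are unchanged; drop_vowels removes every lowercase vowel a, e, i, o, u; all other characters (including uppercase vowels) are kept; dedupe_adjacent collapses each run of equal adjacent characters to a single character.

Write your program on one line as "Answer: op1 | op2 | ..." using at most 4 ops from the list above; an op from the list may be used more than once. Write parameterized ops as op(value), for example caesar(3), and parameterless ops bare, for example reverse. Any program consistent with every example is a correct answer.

reverse | drop_vowels | take(4)

Check, running the answer program on each example:
  "hpfysor" -> "rosyfph" -> "rsyfph" -> "rsyf"
  "kddflnuvcfss" -> "ssfcvunlfddk" -> "ssfcvnlfddk" -> "ssfc"
  "dufuwkjrryd" -> "dyrrjkwufud" -> "dyrrjkwfd" -> "dyrr"
  "zvsrsdf" -> "fdsrsvz" -> "fdsrsvz" -> "fdsr"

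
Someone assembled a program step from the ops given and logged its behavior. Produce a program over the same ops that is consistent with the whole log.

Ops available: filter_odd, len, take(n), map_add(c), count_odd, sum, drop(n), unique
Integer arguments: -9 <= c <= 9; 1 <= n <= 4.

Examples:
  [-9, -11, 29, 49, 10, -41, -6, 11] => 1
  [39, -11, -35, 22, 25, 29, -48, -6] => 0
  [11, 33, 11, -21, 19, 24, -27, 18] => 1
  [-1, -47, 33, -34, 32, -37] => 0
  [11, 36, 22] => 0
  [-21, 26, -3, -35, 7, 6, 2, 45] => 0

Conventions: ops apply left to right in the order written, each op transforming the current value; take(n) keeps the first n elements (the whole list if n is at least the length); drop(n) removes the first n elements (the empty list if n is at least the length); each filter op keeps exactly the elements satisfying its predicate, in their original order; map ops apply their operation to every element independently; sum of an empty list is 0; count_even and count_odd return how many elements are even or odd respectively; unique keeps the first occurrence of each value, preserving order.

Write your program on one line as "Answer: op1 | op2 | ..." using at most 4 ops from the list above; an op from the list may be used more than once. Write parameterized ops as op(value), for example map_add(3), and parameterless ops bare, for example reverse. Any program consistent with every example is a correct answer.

drop(1) | filter_odd | drop(4) | count_odd

Check, running the answer program on each example:
  [-9, -11, 29, 49, 10, -41, -6, 11] -> [-11, 29, 49, 10, -41, -6, 11] -> [-11, 29, 49, -41, 11] -> [11] -> 1
  [39, -11, -35, 22, 25, 29, -48, -6] -> [-11, -35, 22, 25, 29, -48, -6] -> [-11, -35, 25, 29] -> [] -> 0
  [11, 33, 11, -21, 19, 24, -27, 18] -> [33, 11, -21, 19, 24, -27, 18] -> [33, 11, -21, 19, -27] -> [-27] -> 1
  [-1, -47, 33, -34, 32, -37] -> [-47, 33, -34, 32, -37] -> [-47, 33, -37] -> [] -> 0
  [11, 36, 22] -> [36, 22] -> [] -> [] -> 0
  [-21, 26, -3, -35, 7, 6, 2, 45] -> [26, -3, -35, 7, 6, 2, 45] -> [-3, -35, 7, 45] -> [] -> 0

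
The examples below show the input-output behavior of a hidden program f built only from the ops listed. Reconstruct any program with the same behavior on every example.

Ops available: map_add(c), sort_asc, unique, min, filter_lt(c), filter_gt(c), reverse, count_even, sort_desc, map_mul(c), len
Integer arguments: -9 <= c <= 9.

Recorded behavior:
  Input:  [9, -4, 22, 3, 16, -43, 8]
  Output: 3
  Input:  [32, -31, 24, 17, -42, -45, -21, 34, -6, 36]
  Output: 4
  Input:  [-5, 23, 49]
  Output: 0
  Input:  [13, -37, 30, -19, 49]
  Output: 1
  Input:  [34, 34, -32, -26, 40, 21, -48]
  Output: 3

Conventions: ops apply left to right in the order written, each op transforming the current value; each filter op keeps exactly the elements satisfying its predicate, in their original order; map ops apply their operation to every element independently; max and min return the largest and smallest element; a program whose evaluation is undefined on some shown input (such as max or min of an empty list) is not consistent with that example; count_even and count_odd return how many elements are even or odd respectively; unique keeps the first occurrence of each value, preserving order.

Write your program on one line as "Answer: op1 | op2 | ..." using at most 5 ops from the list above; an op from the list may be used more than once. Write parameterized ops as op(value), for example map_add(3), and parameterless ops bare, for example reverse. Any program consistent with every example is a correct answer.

reverse | filter_gt(6) | sort_asc | count_even

Check, running the answer program on each example:
  [9, -4, 22, 3, 16, -43, 8] -> [8, -43, 16, 3, 22, -4, 9] -> [8, 16, 22, 9] -> [8, 9, 16, 22] -> 3
  [32, -31, 24, 17, -42, -45, -21, 34, -6, 36] -> [36, -6, 34, -21, -45, -42, 17, 24, -31, 32] -> [36, 34, 17, 24, 32] -> [17, 24, 32, 34, 36] -> 4
  [-5, 23, 49] -> [49, 23, -5] -> [49, 23] -> [23, 49] -> 0
  [13, -37, 30, -19, 49] -> [49, -19, 30, -37, 13] -> [49, 30, 13] -> [13, 30, 49] -> 1
  [34, 34, -32, -26, 40, 21, -48] -> [-48, 21, 40, -26, -32, 34, 34] -> [21, 40, 34, 34] -> [21, 34, 34, 40] -> 3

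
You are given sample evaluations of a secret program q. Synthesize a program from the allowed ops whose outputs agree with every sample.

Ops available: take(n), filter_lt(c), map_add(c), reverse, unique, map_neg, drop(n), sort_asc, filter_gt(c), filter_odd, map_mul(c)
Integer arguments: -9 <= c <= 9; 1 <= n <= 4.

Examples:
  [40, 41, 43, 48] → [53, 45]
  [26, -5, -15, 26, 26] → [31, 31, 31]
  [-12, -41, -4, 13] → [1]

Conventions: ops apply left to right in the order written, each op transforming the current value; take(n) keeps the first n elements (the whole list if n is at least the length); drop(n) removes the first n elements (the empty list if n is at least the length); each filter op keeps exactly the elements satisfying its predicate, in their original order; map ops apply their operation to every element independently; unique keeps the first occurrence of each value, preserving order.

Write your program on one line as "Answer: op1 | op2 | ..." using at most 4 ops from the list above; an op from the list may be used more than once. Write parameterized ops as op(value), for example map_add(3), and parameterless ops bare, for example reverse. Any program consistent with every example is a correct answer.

filter_gt(-6) | map_add(5) | reverse | filter_odd

Check, running the answer program on each example:
  [40, 41, 43, 48] -> [40, 41, 43, 48] -> [45, 46, 48, 53] -> [53, 48, 46, 45] -> [53, 45]
  [26, -5, -15, 26, 26] -> [26, -5, 26, 26] -> [31, 0, 31, 31] -> [31, 31, 0, 31] -> [31, 31, 31]
  [-12, -41, -4, 13] -> [-4, 13] -> [1, 18] -> [18, 1] -> [1]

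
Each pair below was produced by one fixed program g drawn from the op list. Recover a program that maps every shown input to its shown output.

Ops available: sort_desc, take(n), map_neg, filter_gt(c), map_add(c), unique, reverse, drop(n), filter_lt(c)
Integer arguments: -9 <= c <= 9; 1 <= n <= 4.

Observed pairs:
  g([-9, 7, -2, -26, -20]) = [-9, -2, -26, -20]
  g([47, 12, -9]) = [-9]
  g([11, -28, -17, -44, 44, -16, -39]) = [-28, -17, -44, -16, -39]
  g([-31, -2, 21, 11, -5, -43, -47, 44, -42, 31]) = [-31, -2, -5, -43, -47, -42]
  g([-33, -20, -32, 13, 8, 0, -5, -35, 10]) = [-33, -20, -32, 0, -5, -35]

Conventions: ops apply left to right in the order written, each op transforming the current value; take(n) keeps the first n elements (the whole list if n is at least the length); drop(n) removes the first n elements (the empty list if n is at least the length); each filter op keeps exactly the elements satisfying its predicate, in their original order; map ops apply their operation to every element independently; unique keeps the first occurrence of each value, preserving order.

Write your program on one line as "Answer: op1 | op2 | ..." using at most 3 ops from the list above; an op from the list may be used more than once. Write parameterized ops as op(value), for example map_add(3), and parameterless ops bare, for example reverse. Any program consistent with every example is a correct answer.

map_neg | filter_gt(-4) | map_neg

Check, running the answer program on each example:
  [-9, 7, -2, -26, -20] -> [9, -7, 2, 26, 20] -> [9, 2, 26, 20] -> [-9, -2, -26, -20]
  [47, 12, -9] -> [-47, -12, 9] -> [9] -> [-9]
  [11, -28, -17, -44, 44, -16, -39] -> [-11, 28, 17, 44, -44, 16, 39] -> [28, 17, 44, 16, 39] -> [-28, -17, -44, -16, -39]
  [-31, -2, 21, 11, -5, -43, -47, 44, -42, 31] -> [31, 2, -21, -11, 5, 43, 47, -44, 42, -31] -> [31, 2, 5, 43, 47, 42] -> [-31, -2, -5, -43, -47, -42]
  [-33, -20, -32, 13, 8, 0, -5, -35, 10] -> [33, 20, 32, -13, -8, 0, 5, 35, -10] -> [33, 20, 32, 0, 5, 35] -> [-33, -20, -32, 0, -5, -35]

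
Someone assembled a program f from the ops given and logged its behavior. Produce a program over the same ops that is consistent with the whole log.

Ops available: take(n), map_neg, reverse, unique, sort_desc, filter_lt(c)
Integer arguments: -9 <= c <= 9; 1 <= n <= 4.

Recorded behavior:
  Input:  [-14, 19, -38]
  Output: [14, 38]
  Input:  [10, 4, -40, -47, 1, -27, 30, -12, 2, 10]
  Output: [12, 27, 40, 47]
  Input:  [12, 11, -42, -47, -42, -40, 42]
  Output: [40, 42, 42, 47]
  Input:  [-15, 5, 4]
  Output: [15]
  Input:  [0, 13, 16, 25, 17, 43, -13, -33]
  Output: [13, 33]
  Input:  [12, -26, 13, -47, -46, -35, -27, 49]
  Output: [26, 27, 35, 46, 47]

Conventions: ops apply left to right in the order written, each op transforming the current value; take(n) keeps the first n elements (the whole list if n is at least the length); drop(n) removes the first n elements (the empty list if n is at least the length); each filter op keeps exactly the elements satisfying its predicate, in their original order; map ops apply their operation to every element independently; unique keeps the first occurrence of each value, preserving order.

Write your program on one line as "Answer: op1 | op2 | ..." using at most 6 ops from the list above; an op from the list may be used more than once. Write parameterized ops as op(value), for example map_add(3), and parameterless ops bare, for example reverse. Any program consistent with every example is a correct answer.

filter_lt(-2) | sort_desc | reverse | map_neg | reverse

Check, running the answer program on each example:
  [-14, 19, -38] -> [-14, -38] -> [-14, -38] -> [-38, -14] -> [38, 14] -> [14, 38]
  [10, 4, -40, -47, 1, -27, 30, -12, 2, 10] -> [-40, -47, -27, -12] -> [-12, -27, -40, -47] -> [-47, -40, -27, -12] -> [47, 40, 27, 12] -> [12, 27, 40, 47]
  [12, 11, -42, -47, -42, -40, 42] -> [-42, -47, -42, -40] -> [-40, -42, -42, -47] -> [-47, -42, -42, -40] -> [47, 42, 42, 40] -> [40, 42, 42, 47]
  [-15, 5, 4] -> [-15] -> [-15] -> [-15] -> [15] -> [15]
  [0, 13, 16, 25, 17, 43, -13, -33] -> [-13, -33] -> [-13, -33] -> [-33, -13] -> [33, 13] -> [13, 33]
  [12, -26, 13, -47, -46, -35, -27, 49] -> [-26, -47, -46, -35, -27] -> [-26, -27, -35, -46, -47] -> [-47, -46, -35, -27, -26] -> [47, 46, 35, 27, 26] -> [26, 27, 35, 46, 47]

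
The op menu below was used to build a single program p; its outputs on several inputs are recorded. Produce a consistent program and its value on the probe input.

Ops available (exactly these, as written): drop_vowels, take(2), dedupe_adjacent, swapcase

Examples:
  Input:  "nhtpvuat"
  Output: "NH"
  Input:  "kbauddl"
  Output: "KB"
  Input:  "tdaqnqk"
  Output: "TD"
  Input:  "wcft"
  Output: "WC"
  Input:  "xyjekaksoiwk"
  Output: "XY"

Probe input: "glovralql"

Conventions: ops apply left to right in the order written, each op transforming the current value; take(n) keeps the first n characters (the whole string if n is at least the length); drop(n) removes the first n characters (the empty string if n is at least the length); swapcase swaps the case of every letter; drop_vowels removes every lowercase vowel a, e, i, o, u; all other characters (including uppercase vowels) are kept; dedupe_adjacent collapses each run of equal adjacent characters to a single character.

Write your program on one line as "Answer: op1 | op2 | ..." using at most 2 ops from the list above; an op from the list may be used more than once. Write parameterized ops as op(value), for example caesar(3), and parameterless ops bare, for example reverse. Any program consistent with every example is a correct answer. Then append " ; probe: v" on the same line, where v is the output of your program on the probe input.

swapcase | take(2) ; probe: "GL"

Check, running the answer program on each example:
  "nhtpvuat" -> "NHTPVUAT" -> "NH"
  "kbauddl" -> "KBAUDDL" -> "KB"
  "tdaqnqk" -> "TDAQNQK" -> "TD"
  "wcft" -> "WCFT" -> "WC"
  "xyjekaksoiwk" -> "XYJEKAKSOIWK" -> "XY"
  probe: "glovralql" -> "GLOVRALQL" -> "GL"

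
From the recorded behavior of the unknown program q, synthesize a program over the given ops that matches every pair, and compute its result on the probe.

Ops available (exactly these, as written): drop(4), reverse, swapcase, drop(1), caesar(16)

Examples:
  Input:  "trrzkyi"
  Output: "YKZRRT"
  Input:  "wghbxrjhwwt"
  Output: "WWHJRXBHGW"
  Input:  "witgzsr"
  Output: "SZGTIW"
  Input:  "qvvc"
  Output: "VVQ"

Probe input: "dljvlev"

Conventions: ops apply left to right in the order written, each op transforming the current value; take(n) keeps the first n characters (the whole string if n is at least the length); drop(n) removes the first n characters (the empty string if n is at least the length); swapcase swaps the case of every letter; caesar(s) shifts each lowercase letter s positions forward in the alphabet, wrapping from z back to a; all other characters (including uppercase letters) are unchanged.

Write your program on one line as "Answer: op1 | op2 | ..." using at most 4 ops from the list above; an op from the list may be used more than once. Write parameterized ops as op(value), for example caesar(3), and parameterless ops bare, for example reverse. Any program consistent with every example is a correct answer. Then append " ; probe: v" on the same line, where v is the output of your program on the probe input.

reverse | swapcase | drop(1) ; probe: "ELVJLD"

Check, running the answer program on each example:
  "trrzkyi" -> "iykzrrt" -> "IYKZRRT" -> "YKZRRT"
  "wghbxrjhwwt" -> "twwhjrxbhgw" -> "TWWHJRXBHGW" -> "WWHJRXBHGW"
  "witgzsr" -> "rszgtiw" -> "RSZGTIW" -> "SZGTIW"
  "qvvc" -> "cvvq" -> "CVVQ" -> "VVQ"
  probe: "dljvlev" -> "velvjld" -> "VELVJLD" -> "ELVJLD"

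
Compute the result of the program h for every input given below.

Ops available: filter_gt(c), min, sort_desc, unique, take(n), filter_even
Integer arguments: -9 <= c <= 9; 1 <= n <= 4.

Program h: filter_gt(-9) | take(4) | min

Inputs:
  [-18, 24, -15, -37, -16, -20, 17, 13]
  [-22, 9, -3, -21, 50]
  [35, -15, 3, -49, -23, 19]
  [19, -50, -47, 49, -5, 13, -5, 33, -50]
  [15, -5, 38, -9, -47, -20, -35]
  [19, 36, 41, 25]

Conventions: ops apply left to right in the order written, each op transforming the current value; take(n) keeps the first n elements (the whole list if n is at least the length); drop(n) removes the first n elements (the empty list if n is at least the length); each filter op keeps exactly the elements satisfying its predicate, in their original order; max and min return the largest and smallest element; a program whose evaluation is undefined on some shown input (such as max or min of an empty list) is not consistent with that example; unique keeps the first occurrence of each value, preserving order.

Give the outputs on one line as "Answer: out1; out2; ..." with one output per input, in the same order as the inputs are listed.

13; -3; 3; -5; -5; 19

Execution, op by op:
  [-18, 24, -15, -37, -16, -20, 17, 13] -> [24, 17, 13] -> [24, 17, 13] -> 13
  [-22, 9, -3, -21, 50] -> [9, -3, 50] -> [9, -3, 50] -> -3
  [35, -15, 3, -49, -23, 19] -> [35, 3, 19] -> [35, 3, 19] -> 3
  [19, -50, -47, 49, -5, 13, -5, 33, -50] -> [19, 49, -5, 13, -5, 33] -> [19, 49, -5, 13] -> -5
  [15, -5, 38, -9, -47, -20, -35] -> [15, -5, 38] -> [15, -5, 38] -> -5
  [19, 36, 41, 25] -> [19, 36, 41, 25] -> [19, 36, 41, 25] -> 19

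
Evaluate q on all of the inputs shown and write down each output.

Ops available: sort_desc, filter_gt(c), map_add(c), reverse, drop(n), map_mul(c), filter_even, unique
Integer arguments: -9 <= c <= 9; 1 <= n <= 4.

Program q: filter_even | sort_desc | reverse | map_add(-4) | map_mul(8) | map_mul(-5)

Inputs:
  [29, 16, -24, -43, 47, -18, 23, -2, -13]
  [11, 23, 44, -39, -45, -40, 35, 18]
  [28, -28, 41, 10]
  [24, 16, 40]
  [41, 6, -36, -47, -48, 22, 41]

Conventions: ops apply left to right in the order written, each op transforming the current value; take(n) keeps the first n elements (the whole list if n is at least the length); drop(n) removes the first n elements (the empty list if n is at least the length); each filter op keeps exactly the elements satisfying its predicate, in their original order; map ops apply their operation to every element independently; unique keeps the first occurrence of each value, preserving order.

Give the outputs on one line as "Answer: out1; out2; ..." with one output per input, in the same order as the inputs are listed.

[1120, 880, 240, -480]; [1760, -560, -1600]; [1280, -240, -960]; [-480, -800, -1440]; [2080, 1600, -80, -720]

Execution, op by op:
  [29, 16, -24, -43, 47, -18, 23, -2, -13] -> [16, -24, -18, -2] -> [16, -2, -18, -24] -> [-24, -18, -2, 16] -> [-28, -22, -6, 12] -> [-224, -176, -48, 96] -> [1120, 880, 240, -480]
  [11, 23, 44, -39, -45, -40, 35, 18] -> [44, -40, 18] -> [44, 18, -40] -> [-40, 18, 44] -> [-44, 14, 40] -> [-352, 112, 320] -> [1760, -560, -1600]
  [28, -28, 41, 10] -> [28, -28, 10] -> [28, 10, -28] -> [-28, 10, 28] -> [-32, 6, 24] -> [-256, 48, 192] -> [1280, -240, -960]
  [24, 16, 40] -> [24, 16, 40] -> [40, 24, 16] -> [16, 24, 40] -> [12, 20, 36] -> [96, 160, 288] -> [-480, -800, -1440]
  [41, 6, -36, -47, -48, 22, 41] -> [6, -36, -48, 22] -> [22, 6, -36, -48] -> [-48, -36, 6, 22] -> [-52, -40, 2, 18] -> [-416, -320, 16, 144] -> [2080, 1600, -80, -720]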